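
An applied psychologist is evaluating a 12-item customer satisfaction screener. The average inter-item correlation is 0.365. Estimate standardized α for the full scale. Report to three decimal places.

Standardized α = k·r̄ / (1 + (k−1)·r̄) = 12 × 0.365 / (1 + 11 × 0.365)
  = 4.3800 / 5.0150 = 0.873

α = 0.873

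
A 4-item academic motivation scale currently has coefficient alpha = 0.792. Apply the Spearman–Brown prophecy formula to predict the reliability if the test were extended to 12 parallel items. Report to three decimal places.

predicted reliability = 0.920

Length factor m = 12/4 = 3.0000
α' = m·α / (1 + (m−1)·α)
   = 12/4 × 0.792 / (1 + (12/4 − 1) × 0.792)
   = 2.3760 / 2.5840 = 0.920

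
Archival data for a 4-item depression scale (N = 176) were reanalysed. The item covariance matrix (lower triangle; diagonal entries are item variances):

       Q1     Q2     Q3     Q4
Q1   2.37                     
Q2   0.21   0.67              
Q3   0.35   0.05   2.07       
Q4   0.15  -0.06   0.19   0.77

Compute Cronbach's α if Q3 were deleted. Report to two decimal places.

Remaining items: Q1, Q2, Q4 (k = 3).
Σσ²ᵢ = 2.37 + 0.67 + 0.77 = 3.81
total variance = 3.81 + 2 × 0.30 = 4.41
α (item deleted) = (3/2)·(1 − 3.81/4.41) = 0.20

Cronbach's α = 0.20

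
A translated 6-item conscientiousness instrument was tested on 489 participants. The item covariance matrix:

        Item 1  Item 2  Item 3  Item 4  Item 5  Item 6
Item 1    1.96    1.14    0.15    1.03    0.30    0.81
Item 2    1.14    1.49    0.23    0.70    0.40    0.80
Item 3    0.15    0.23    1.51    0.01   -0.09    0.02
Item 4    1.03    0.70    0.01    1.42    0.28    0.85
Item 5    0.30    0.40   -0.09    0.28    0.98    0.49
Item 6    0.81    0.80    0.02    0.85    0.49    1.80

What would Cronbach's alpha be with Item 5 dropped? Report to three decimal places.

Remaining items: Item 1, Item 2, Item 3, Item 4, Item 6 (k = 5).
Σσ²ᵢ = 1.96 + 1.49 + 1.51 + 1.42 + 1.80 = 8.18
Var(T) = 8.18 + 2 × 5.74 = 19.66
α (item deleted) = (5/4)·(1 − 8.18/19.66) = 0.730

Cronbach's alpha = 0.730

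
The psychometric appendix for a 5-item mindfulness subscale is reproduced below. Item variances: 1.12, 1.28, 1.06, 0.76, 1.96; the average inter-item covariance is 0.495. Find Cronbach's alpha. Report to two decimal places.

Cronbach's alpha = 0.77

sum of item variances = 1.12 + 1.28 + 1.06 + 0.76 + 1.96 = 6.18
Sum of the 10 distinct covariances = 10 × 0.495 = 4.950
σ²_T = sum of item variances + 2·Σcov = 6.18 + 2 × 4.950 = 16.080
α = (5/4)·(1 − 6.18/16.080) = 0.77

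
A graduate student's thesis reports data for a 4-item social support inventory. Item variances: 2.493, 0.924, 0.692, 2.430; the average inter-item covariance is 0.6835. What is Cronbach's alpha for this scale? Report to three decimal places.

Cronbach's alpha = 0.742

sum of item variances = 2.493 + 0.924 + 0.692 + 2.430 = 6.539
Sum of the 6 distinct covariances = 6 × 0.6835 = 4.1010
Var(T) = sum of item variances + 2·Σcov = 6.539 + 2 × 4.1010 = 14.7410
α = (4/3)·(1 − 6.539/14.7410) = 0.742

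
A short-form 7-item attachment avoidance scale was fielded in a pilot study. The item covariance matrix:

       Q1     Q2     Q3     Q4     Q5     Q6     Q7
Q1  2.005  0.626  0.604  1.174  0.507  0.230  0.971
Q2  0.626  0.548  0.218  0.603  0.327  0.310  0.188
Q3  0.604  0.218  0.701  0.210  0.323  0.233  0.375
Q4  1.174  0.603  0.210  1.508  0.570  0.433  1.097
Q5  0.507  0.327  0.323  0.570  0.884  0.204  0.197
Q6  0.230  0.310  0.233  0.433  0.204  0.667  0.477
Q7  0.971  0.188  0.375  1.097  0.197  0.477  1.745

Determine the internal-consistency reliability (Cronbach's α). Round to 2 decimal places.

Cronbach's α = 0.83

Σσᵢ² = 2.005 + 0.548 + 0.701 + 1.508 + 0.884 + 0.667 + 1.745 = 8.058
Sum of off-diagonal covariances = 9.877
σ²_T = 8.058 + 2 × 9.877 = 27.812
α = (k/(k−1))·(1 − Σσᵢ²/σ²_T) = (7/6)·(1 − 8.058/27.812) = 0.83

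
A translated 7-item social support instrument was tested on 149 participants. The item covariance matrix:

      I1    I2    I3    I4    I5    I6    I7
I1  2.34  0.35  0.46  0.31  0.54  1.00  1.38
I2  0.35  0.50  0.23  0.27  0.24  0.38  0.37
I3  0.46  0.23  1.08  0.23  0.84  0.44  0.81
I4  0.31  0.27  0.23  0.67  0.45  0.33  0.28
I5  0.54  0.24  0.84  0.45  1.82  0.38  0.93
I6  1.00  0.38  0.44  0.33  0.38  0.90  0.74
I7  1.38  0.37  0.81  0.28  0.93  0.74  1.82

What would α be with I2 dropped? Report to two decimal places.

Remaining items: I1, I3, I4, I5, I6, I7 (k = 6).
sum of item variances = 2.34 + 1.08 + 0.67 + 1.82 + 0.90 + 1.82 = 8.63
σ²_total = 8.63 + 2 × 9.12 = 26.87
α (item deleted) = (6/5)·(1 − 8.63/26.87) = 0.81

α = 0.81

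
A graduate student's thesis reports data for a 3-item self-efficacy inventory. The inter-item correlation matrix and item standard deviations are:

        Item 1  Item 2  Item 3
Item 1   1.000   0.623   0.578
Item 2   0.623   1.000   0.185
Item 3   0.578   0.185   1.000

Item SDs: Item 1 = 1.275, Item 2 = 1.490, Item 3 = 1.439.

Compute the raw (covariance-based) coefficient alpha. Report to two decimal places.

Σσ²ᵢ = 1.275² + 1.490² + 1.439² = 5.9164
Covariances σ_ij = r_ij · s_i · s_j:
  σ(Item 1,Item 2) = 0.623 × 1.275 × 1.490 = 1.1835
  σ(Item 1,Item 3) = 0.578 × 1.275 × 1.439 = 1.0605
  σ(Item 2,Item 3) = 0.185 × 1.490 × 1.439 = 0.3967
σ²_T = Σσ²ᵢ + 2·Σσ_ij = 5.9164 + 2 × 2.6407 = 11.1978
α = (3/2)·(1 − 5.9164/11.1978) = 0.71

coefficient alpha = 0.71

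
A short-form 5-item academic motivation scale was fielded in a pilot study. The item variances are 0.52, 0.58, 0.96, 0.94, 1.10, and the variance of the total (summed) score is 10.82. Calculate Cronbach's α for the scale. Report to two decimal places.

α = 0.78

ΣVar(i) = 0.52 + 0.58 + 0.96 + 0.94 + 1.10 = 4.10
α = (k/(k−1))·(1 − ΣVar(i)/Var(T)) = (5/4)·(1 − 4.10/10.82) = 0.78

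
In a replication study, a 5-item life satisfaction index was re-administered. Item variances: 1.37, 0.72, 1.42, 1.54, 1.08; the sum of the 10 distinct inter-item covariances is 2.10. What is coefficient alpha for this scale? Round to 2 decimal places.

Σσᵢ² = 1.37 + 0.72 + 1.42 + 1.54 + 1.08 = 6.13
Sum of distinct covariances = 2.10
Var(T) = Σσᵢ² + 2·Σcov = 6.13 + 2 × 2.10 = 10.33
α = (5/4)·(1 − 6.13/10.33) = 0.51

α = 0.51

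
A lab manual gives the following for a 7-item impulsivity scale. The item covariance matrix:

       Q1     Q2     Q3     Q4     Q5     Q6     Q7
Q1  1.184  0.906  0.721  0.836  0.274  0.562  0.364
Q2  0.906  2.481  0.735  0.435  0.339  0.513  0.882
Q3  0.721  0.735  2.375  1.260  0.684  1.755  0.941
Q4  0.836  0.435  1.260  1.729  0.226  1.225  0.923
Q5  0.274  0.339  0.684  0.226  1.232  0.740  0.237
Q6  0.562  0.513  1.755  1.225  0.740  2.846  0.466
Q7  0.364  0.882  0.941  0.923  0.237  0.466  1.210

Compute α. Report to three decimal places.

Σσᵢ² = 1.184 + 2.481 + 2.375 + 1.729 + 1.232 + 2.846 + 1.210 = 13.057
Sum of the distinct covariances = 15.024
Var(T) = 13.057 + 2 × 15.024 = 43.105
α = (k/(k−1))·(1 − Σσᵢ²/Var(T)) = (7/6)·(1 − 13.057/43.105) = 0.813

α = 0.813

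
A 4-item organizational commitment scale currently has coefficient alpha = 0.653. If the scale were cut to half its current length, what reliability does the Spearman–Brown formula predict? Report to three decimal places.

predicted reliability = 0.485

Length factor m = 1/2
α' = m·α / (1 − (1−m)·α)
   = 1/2 × 0.653 / (1 − (1 − 1/2) × 0.653)
   = 0.3265 / 0.6735 = 0.485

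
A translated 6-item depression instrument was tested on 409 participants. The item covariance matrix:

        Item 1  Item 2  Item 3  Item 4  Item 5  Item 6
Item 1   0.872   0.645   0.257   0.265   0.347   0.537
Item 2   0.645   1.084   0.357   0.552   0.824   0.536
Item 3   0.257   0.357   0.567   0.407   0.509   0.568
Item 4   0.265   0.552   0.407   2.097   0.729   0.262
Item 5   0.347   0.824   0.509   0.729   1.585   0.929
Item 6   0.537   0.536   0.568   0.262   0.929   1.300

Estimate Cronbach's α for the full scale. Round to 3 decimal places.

sum of item variances = 0.872 + 1.084 + 0.567 + 2.097 + 1.585 + 1.300 = 7.505
Σ_{i<j} σ_ij = 7.724
total variance = 7.505 + 2 × 7.724 = 22.953
α = (k/(k−1))·(1 − sum of item variances/total variance) = (6/5)·(1 − 7.505/22.953) = 0.808

α = 0.808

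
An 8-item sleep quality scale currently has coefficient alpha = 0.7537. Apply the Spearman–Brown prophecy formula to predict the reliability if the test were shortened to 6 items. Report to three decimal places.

predicted reliability = 0.697

Length factor m = 6/8 = 0.7500
α' = m·α / (1 − (1−m)·α)
   = 6/8 × 0.7537 / (1 − (1 − 6/8) × 0.7537)
   = 0.5653 / 0.8116 = 0.697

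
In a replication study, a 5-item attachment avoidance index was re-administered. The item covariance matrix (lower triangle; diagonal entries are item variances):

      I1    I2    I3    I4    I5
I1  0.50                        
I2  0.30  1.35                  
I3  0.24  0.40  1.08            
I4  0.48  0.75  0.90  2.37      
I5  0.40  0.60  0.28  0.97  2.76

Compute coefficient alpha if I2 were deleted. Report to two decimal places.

coefficient alpha = 0.66

Remaining items: I1, I3, I4, I5 (k = 4).
ΣVar(i) = 0.50 + 1.08 + 2.37 + 2.76 = 6.71
σ²_total = 6.71 + 2 × 3.27 = 13.25
α (item deleted) = (4/3)·(1 − 6.71/13.25) = 0.66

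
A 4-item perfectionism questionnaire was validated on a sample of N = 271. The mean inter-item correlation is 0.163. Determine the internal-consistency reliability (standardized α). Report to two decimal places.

Standardized α = k·r̄ / (1 + (k−1)·r̄) = 4 × 0.163 / (1 + 3 × 0.163)
  = 0.6520 / 1.4890 = 0.44

standardized α = 0.44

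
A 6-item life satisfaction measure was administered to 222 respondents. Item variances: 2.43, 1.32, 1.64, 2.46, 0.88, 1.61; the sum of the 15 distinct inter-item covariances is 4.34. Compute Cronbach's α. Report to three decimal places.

Cronbach's α = 0.548

Σσ²ᵢ = 2.43 + 1.32 + 1.64 + 2.46 + 0.88 + 1.61 = 10.34
Sum of distinct covariances = 4.34
total variance = Σσ²ᵢ + 2·Σcov = 10.34 + 2 × 4.34 = 19.02
α = (6/5)·(1 − 10.34/19.02) = 0.548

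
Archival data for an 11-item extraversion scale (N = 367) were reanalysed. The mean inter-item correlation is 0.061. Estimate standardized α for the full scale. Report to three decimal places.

Standardized α = k·r̄ / (1 + (k−1)·r̄) = 11 × 0.061 / (1 + 10 × 0.061)
  = 0.6710 / 1.6100 = 0.417

α = 0.417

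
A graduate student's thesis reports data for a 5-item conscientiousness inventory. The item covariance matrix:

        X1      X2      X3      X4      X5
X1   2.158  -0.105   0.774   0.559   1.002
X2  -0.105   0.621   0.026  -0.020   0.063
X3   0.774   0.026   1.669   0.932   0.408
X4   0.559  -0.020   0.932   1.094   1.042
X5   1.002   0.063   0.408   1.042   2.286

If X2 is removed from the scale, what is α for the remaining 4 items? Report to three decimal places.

α = 0.756

Remaining items: X1, X3, X4, X5 (k = 4).
Σσᵢ² = 2.158 + 1.669 + 1.094 + 2.286 = 7.207
σ²_T = 7.207 + 2 × 4.717 = 16.641
α (item deleted) = (4/3)·(1 − 7.207/16.641) = 0.756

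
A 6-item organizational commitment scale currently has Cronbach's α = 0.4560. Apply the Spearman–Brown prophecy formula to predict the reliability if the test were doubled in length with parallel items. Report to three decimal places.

predicted reliability = 0.626

Length factor m = 2
α' = m·α / (1 + (m−1)·α)
   = 2 × 0.4560 / (1 + (2 − 1) × 0.4560)
   = 0.9120 / 1.4560 = 0.626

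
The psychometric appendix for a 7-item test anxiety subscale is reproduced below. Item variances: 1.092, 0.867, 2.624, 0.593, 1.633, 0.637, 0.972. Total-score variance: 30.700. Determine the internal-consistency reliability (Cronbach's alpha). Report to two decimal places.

α = 0.85

Σσ²ᵢ = 1.092 + 0.867 + 2.624 + 0.593 + 1.633 + 0.637 + 0.972 = 8.418
α = (k/(k−1))·(1 − Σσ²ᵢ/σ²_T) = (7/6)·(1 − 8.418/30.700) = 0.85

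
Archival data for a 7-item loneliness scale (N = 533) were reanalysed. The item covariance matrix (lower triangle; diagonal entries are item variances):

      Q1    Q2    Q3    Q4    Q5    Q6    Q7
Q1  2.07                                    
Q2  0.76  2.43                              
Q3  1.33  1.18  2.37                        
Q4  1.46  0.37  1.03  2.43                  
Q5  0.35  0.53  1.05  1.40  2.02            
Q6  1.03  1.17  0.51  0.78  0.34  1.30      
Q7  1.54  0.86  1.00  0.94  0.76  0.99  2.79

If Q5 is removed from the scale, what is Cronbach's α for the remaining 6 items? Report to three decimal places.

α = 0.829

Remaining items: Q1, Q2, Q3, Q4, Q6, Q7 (k = 6).
sum of item variances = 2.07 + 2.43 + 2.37 + 2.43 + 1.30 + 2.79 = 13.39
σ²_total = 13.39 + 2 × 14.95 = 43.29
α (item deleted) = (6/5)·(1 − 13.39/43.29) = 0.829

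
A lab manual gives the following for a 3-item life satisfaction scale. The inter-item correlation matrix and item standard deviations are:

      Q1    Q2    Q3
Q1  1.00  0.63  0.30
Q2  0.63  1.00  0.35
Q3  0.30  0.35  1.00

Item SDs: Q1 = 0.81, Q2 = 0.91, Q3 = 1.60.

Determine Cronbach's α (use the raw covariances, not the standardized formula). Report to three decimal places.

α = 0.604

Σσ²ᵢ = 0.81² + 0.91² + 1.60² = 4.0442
Covariances σ_ij = r_ij · s_i · s_j:
  σ(Q1,Q2) = 0.63 × 0.81 × 0.91 = 0.4644
  σ(Q1,Q3) = 0.30 × 0.81 × 1.60 = 0.3888
  σ(Q2,Q3) = 0.35 × 0.91 × 1.60 = 0.5096
σ²_T = Σσ²ᵢ + 2·Σσ_ij = 4.0442 + 2 × 1.3628 = 6.7698
α = (3/2)·(1 − 4.0442/6.7698) = 0.604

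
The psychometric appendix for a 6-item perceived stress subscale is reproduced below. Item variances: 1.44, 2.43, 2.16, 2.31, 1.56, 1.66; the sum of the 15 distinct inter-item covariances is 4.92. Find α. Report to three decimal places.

α = 0.552

Σσ²ᵢ = 1.44 + 2.43 + 2.16 + 2.31 + 1.56 + 1.66 = 11.56
Sum of distinct covariances = 4.92
σ²_T = Σσ²ᵢ + 2·Σcov = 11.56 + 2 × 4.92 = 21.40
α = (6/5)·(1 − 11.56/21.40) = 0.552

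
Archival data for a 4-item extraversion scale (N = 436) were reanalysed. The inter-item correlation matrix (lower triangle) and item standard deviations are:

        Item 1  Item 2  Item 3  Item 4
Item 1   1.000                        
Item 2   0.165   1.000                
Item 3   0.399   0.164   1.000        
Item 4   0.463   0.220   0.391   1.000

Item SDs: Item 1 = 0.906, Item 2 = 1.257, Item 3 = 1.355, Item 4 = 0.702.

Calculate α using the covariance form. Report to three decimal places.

Σσ²ᵢ = 0.906² + 1.257² + 1.355² + 0.702² = 4.7297
Covariances σ_ij = r_ij · s_i · s_j:
  σ(Item 1,Item 2) = 0.165 × 0.906 × 1.257 = 0.1879
  σ(Item 1,Item 3) = 0.399 × 0.906 × 1.355 = 0.4898
  σ(Item 1,Item 4) = 0.463 × 0.906 × 0.702 = 0.2945
  σ(Item 2,Item 3) = 0.164 × 1.257 × 1.355 = 0.2793
  σ(Item 2,Item 4) = 0.220 × 1.257 × 0.702 = 0.1941
  σ(Item 3,Item 4) = 0.391 × 1.355 × 0.702 = 0.3719
σ²_T = Σσ²ᵢ + 2·Σσ_ij = 4.7297 + 2 × 1.8175 = 8.3647
α = (4/3)·(1 − 4.7297/8.3647) = 0.579

α = 0.579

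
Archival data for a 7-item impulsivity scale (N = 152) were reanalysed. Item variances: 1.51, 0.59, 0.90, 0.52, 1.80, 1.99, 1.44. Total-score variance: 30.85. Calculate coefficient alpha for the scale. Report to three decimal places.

sum of item variances = 1.51 + 0.59 + 0.90 + 0.52 + 1.80 + 1.99 + 1.44 = 8.75
α = (k/(k−1))·(1 − sum of item variances/σ²_T) = (7/6)·(1 − 8.75/30.85) = 0.836

coefficient alpha = 0.836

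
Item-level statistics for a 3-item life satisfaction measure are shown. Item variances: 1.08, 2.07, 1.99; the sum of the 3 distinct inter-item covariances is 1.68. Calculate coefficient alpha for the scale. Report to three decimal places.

α = 0.593

Σσᵢ² = 1.08 + 2.07 + 1.99 = 5.14
Sum of distinct covariances = 1.68
total variance = Σσᵢ² + 2·Σcov = 5.14 + 2 × 1.68 = 8.50
α = (3/2)·(1 − 5.14/8.50) = 0.593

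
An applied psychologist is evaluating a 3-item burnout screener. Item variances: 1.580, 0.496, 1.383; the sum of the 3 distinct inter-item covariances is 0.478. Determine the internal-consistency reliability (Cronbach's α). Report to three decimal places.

sum of item variances = 1.580 + 0.496 + 1.383 = 3.459
Sum of distinct covariances = 0.478
Var(T) = sum of item variances + 2·Σcov = 3.459 + 2 × 0.478 = 4.415
α = (3/2)·(1 − 3.459/4.415) = 0.325

α = 0.325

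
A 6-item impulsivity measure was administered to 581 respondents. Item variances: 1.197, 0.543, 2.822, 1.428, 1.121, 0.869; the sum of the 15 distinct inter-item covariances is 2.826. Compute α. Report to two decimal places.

Σσ²ᵢ = 1.197 + 0.543 + 2.822 + 1.428 + 1.121 + 0.869 = 7.980
Sum of distinct covariances = 2.826
σ²_total = Σσ²ᵢ + 2·Σcov = 7.980 + 2 × 2.826 = 13.632
α = (6/5)·(1 − 7.980/13.632) = 0.50

α = 0.50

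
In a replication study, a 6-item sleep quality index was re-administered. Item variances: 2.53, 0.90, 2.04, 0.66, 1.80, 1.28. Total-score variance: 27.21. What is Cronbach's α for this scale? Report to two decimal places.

Σσ²ᵢ = 2.53 + 0.90 + 2.04 + 0.66 + 1.80 + 1.28 = 9.21
α = (k/(k−1))·(1 − Σσ²ᵢ/σ²_T) = (6/5)·(1 − 9.21/27.21) = 0.79

α = 0.79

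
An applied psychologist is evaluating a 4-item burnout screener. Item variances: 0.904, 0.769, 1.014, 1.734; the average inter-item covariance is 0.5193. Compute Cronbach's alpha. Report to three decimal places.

ΣVar(i) = 0.904 + 0.769 + 1.014 + 1.734 = 4.421
Sum of the 6 distinct covariances = 6 × 0.5193 = 3.1158
Var(T) = ΣVar(i) + 2·Σcov = 4.421 + 2 × 3.1158 = 10.6526
α = (4/3)·(1 − 4.421/10.6526) = 0.780

α = 0.780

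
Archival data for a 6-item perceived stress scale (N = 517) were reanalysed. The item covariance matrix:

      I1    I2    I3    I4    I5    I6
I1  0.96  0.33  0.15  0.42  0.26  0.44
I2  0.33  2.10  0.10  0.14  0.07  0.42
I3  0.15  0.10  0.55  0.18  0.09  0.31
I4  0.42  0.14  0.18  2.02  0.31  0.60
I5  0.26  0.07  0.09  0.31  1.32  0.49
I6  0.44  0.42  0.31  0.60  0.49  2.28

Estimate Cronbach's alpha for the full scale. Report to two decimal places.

Σσᵢ² = 0.96 + 2.10 + 0.55 + 2.02 + 1.32 + 2.28 = 9.23
Sum of off-diagonal covariances = 4.31
Var(T) = 9.23 + 2 × 4.31 = 17.85
α = (k/(k−1))·(1 − Σσᵢ²/Var(T)) = (6/5)·(1 − 9.23/17.85) = 0.58

α = 0.58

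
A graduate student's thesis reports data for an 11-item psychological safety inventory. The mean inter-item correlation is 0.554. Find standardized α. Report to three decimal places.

α = 0.932

Standardized α = k·r̄ / (1 + (k−1)·r̄) = 11 × 0.554 / (1 + 10 × 0.554)
  = 6.0940 / 6.5400 = 0.932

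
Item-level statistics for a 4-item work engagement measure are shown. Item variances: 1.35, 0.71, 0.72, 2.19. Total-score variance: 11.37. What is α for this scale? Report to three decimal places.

sum of item variances = 1.35 + 0.71 + 0.72 + 2.19 = 4.97
α = (k/(k−1))·(1 − sum of item variances/σ²_T) = (4/3)·(1 − 4.97/11.37) = 0.751

α = 0.751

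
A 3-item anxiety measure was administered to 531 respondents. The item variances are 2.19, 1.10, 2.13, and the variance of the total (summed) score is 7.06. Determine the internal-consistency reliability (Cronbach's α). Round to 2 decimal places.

α = 0.35

ΣVar(i) = 2.19 + 1.10 + 2.13 = 5.42
α = (k/(k−1))·(1 − ΣVar(i)/Var(T)) = (3/2)·(1 − 5.42/7.06) = 0.35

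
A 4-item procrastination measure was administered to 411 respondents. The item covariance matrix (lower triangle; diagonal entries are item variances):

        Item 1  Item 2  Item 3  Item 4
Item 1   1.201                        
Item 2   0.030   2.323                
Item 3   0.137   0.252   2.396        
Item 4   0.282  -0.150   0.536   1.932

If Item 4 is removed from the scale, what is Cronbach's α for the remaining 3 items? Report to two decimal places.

Remaining items: Item 1, Item 2, Item 3 (k = 3).
Σσᵢ² = 1.201 + 2.323 + 2.396 = 5.920
σ²_total = 5.920 + 2 × 0.419 = 6.758
α (item deleted) = (3/2)·(1 − 5.920/6.758) = 0.19

α = 0.19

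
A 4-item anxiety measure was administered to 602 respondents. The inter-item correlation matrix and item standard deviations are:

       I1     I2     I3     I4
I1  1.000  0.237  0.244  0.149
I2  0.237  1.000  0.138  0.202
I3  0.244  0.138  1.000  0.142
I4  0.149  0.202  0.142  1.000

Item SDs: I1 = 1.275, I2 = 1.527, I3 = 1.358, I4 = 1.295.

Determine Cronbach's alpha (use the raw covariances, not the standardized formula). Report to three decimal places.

Σσ²ᵢ = 1.275² + 1.527² + 1.358² + 1.295² = 7.4785
Covariances σ_ij = r_ij · s_i · s_j:
  σ(I1,I2) = 0.237 × 1.275 × 1.527 = 0.4614
  σ(I1,I3) = 0.244 × 1.275 × 1.358 = 0.4225
  σ(I1,I4) = 0.149 × 1.275 × 1.295 = 0.2460
  σ(I2,I3) = 0.138 × 1.527 × 1.358 = 0.2862
  σ(I2,I4) = 0.202 × 1.527 × 1.295 = 0.3994
  σ(I3,I4) = 0.142 × 1.358 × 1.295 = 0.2497
σ²_T = Σσ²ᵢ + 2·Σσ_ij = 7.4785 + 2 × 2.0652 = 11.6089
α = (4/3)·(1 − 7.4785/11.6089) = 0.474

Cronbach's alpha = 0.474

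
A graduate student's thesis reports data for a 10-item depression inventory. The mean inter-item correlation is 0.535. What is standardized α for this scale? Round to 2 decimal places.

α = 0.92

Standardized α = k·r̄ / (1 + (k−1)·r̄) = 10 × 0.535 / (1 + 9 × 0.535)
  = 5.3500 / 5.8150 = 0.92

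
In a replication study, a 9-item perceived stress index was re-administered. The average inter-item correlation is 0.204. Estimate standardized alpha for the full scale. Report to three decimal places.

Standardized α = k·r̄ / (1 + (k−1)·r̄) = 9 × 0.204 / (1 + 8 × 0.204)
  = 1.8360 / 2.6320 = 0.698

α = 0.698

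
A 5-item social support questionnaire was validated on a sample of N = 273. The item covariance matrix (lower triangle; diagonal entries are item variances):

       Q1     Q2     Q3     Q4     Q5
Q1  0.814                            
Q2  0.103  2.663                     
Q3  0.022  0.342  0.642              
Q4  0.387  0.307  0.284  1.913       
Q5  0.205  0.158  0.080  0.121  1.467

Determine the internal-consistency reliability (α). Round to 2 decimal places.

α = 0.44

ΣVar(i) = 0.814 + 2.663 + 0.642 + 1.913 + 1.467 = 7.499
Sum of the distinct covariances = 2.009
σ²_total = 7.499 + 2 × 2.009 = 11.517
α = (k/(k−1))·(1 − ΣVar(i)/σ²_total) = (5/4)·(1 − 7.499/11.517) = 0.44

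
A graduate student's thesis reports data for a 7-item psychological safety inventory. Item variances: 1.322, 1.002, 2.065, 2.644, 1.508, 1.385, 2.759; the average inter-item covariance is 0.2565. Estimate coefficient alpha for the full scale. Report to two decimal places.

ΣVar(i) = 1.322 + 1.002 + 2.065 + 2.644 + 1.508 + 1.385 + 2.759 = 12.685
Sum of the 21 distinct covariances = 21 × 0.2565 = 5.3865
σ²_total = ΣVar(i) + 2·Σcov = 12.685 + 2 × 5.3865 = 23.4580
α = (7/6)·(1 − 12.685/23.4580) = 0.54

α = 0.54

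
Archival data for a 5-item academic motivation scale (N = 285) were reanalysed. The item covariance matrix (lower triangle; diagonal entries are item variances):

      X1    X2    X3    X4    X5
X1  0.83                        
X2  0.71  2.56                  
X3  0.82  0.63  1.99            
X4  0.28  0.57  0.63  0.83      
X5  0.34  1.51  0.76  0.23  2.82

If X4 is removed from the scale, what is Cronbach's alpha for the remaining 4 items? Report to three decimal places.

Cronbach's alpha = 0.717

Remaining items: X1, X2, X3, X5 (k = 4).
ΣVar(i) = 0.83 + 2.56 + 1.99 + 2.82 = 8.20
σ²_total = 8.20 + 2 × 4.77 = 17.74
α (item deleted) = (4/3)·(1 − 8.20/17.74) = 0.717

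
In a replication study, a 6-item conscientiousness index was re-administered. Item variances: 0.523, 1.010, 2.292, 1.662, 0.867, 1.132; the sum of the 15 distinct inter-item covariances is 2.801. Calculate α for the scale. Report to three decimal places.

ΣVar(i) = 0.523 + 1.010 + 2.292 + 1.662 + 0.867 + 1.132 = 7.486
Sum of distinct covariances = 2.801
total variance = ΣVar(i) + 2·Σcov = 7.486 + 2 × 2.801 = 13.088
α = (6/5)·(1 − 7.486/13.088) = 0.514

α = 0.514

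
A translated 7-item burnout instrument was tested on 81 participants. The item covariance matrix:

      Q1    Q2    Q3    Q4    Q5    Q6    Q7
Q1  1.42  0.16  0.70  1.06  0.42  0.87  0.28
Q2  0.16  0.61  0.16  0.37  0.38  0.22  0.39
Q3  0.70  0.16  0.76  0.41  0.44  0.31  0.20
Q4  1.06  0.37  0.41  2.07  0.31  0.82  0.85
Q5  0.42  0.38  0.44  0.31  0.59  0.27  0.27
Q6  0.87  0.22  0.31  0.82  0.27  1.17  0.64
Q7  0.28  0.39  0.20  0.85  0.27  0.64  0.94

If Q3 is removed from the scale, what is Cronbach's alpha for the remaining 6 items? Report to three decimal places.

Remaining items: Q1, Q2, Q4, Q5, Q6, Q7 (k = 6).
ΣVar(i) = 1.42 + 0.61 + 2.07 + 0.59 + 1.17 + 0.94 = 6.80
σ²_total = 6.80 + 2 × 7.31 = 21.42
α (item deleted) = (6/5)·(1 − 6.80/21.42) = 0.819

Cronbach's alpha = 0.819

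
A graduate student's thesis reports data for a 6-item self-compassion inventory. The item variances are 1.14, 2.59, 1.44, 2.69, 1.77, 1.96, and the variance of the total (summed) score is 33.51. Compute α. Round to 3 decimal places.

ΣVar(i) = 1.14 + 2.59 + 1.44 + 2.69 + 1.77 + 1.96 = 11.59
α = (k/(k−1))·(1 − ΣVar(i)/Var(T)) = (6/5)·(1 − 11.59/33.51) = 0.785

α = 0.785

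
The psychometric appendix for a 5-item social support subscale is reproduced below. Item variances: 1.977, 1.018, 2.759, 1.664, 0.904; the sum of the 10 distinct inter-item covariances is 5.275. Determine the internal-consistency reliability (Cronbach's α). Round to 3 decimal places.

sum of item variances = 1.977 + 1.018 + 2.759 + 1.664 + 0.904 = 8.322
Sum of distinct covariances = 5.275
σ²_total = sum of item variances + 2·Σcov = 8.322 + 2 × 5.275 = 18.872
α = (5/4)·(1 − 8.322/18.872) = 0.699

Cronbach's α = 0.699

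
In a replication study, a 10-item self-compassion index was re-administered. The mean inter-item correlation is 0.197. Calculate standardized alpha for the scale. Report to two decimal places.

standardized alpha = 0.71

Standardized α = k·r̄ / (1 + (k−1)·r̄) = 10 × 0.197 / (1 + 9 × 0.197)
  = 1.9700 / 2.7730 = 0.71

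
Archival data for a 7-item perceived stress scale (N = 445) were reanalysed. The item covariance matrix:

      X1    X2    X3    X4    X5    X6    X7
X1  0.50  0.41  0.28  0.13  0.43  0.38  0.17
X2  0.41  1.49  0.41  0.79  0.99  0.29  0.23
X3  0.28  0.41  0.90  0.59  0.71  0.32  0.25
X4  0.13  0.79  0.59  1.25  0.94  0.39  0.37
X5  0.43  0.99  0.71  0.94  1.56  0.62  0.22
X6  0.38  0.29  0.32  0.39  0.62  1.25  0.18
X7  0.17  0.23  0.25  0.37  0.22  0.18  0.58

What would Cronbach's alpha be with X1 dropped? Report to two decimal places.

α = 0.81

Remaining items: X2, X3, X4, X5, X6, X7 (k = 6).
Σσᵢ² = 1.49 + 0.90 + 1.25 + 1.56 + 1.25 + 0.58 = 7.03
σ²_total = 7.03 + 2 × 7.30 = 21.63
α (item deleted) = (6/5)·(1 − 7.03/21.63) = 0.81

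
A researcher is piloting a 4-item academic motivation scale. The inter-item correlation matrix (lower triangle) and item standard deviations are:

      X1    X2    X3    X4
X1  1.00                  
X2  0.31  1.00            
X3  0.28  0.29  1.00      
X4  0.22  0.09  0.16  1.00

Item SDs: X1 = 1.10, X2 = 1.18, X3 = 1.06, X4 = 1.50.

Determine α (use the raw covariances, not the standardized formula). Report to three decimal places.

Σσ²ᵢ = 1.10² + 1.18² + 1.06² + 1.50² = 5.9760
Covariances σ_ij = r_ij · s_i · s_j:
  σ(X1,X2) = 0.31 × 1.10 × 1.18 = 0.4024
  σ(X1,X3) = 0.28 × 1.10 × 1.06 = 0.3265
  σ(X1,X4) = 0.22 × 1.10 × 1.50 = 0.3630
  σ(X2,X3) = 0.29 × 1.18 × 1.06 = 0.3627
  σ(X2,X4) = 0.09 × 1.18 × 1.50 = 0.1593
  σ(X3,X4) = 0.16 × 1.06 × 1.50 = 0.2544
σ²_T = Σσ²ᵢ + 2·Σσ_ij = 5.9760 + 2 × 1.8683 = 9.7126
α = (4/3)·(1 − 5.9760/9.7126) = 0.513

α = 0.513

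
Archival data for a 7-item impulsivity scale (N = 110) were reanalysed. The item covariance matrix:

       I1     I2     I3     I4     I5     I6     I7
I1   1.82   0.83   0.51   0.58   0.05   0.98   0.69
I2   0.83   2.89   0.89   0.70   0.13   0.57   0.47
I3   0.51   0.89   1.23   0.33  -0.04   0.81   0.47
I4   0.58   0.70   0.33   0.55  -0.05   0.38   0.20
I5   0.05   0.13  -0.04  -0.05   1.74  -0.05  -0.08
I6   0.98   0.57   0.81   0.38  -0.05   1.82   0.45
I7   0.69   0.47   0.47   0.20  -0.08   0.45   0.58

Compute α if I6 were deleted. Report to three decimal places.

α = 0.676

Remaining items: I1, I2, I3, I4, I5, I7 (k = 6).
Σσ²ᵢ = 1.82 + 2.89 + 1.23 + 0.55 + 1.74 + 0.58 = 8.81
σ²_total = 8.81 + 2 × 5.68 = 20.17
α (item deleted) = (6/5)·(1 − 8.81/20.17) = 0.676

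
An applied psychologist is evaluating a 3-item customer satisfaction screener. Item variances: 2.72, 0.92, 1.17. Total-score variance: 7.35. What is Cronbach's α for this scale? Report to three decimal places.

α = 0.518

sum of item variances = 2.72 + 0.92 + 1.17 = 4.81
α = (k/(k−1))·(1 − sum of item variances/total variance) = (3/2)·(1 − 4.81/7.35) = 0.518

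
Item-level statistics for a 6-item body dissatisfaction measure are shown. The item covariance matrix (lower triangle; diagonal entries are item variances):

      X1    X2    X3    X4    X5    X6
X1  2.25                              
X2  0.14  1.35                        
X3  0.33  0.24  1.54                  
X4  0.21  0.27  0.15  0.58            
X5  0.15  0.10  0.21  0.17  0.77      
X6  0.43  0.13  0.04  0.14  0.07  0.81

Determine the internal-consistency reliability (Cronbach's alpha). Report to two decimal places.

Cronbach's alpha = 0.52

Σσᵢ² = 2.25 + 1.35 + 1.54 + 0.58 + 0.77 + 0.81 = 7.30
Σ_{i<j} σ_ij = 2.78
total variance = 7.30 + 2 × 2.78 = 12.86
α = (k/(k−1))·(1 − Σσᵢ²/total variance) = (6/5)·(1 − 7.30/12.86) = 0.52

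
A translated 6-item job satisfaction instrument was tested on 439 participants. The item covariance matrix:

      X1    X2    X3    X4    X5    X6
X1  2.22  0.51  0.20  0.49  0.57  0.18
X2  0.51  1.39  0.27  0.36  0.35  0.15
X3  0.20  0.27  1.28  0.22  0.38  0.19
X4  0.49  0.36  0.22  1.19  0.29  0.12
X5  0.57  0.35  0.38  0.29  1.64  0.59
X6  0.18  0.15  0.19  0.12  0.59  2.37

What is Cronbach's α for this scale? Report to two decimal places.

sum of item variances = 2.22 + 1.39 + 1.28 + 1.19 + 1.64 + 2.37 = 10.09
Sum of off-diagonal covariances = 4.87
σ²_total = 10.09 + 2 × 4.87 = 19.83
α = (k/(k−1))·(1 − sum of item variances/σ²_total) = (6/5)·(1 − 10.09/19.83) = 0.59

Cronbach's α = 0.59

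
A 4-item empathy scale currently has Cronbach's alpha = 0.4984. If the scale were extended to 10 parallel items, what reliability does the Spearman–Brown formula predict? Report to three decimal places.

predicted reliability = 0.713

Length factor m = 10/4 = 2.5000
α' = m·α / (1 + (m−1)·α)
   = 10/4 × 0.4984 / (1 + (10/4 − 1) × 0.4984)
   = 1.2460 / 1.7476 = 0.713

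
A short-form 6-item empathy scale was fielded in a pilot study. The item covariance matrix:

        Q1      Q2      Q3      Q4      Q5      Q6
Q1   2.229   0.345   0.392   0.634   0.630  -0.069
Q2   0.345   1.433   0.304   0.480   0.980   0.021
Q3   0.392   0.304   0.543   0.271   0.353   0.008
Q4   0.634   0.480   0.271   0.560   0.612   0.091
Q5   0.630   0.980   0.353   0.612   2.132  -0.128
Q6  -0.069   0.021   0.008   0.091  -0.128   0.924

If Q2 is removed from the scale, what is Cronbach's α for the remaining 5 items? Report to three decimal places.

Remaining items: Q1, Q3, Q4, Q5, Q6 (k = 5).
ΣVar(i) = 2.229 + 0.543 + 0.560 + 2.132 + 0.924 = 6.388
σ²_total = 6.388 + 2 × 2.794 = 11.976
α (item deleted) = (5/4)·(1 − 6.388/11.976) = 0.583

α = 0.583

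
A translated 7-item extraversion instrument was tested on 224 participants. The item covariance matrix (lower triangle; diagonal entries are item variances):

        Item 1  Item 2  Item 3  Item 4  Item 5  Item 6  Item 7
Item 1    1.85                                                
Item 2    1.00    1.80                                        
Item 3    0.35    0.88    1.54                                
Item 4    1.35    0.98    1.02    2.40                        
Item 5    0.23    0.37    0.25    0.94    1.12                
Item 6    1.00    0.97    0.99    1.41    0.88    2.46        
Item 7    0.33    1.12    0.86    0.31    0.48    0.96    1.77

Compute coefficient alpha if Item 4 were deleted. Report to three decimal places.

Remaining items: Item 1, Item 2, Item 3, Item 5, Item 6, Item 7 (k = 6).
ΣVar(i) = 1.85 + 1.80 + 1.54 + 1.12 + 2.46 + 1.77 = 10.54
total variance = 10.54 + 2 × 10.67 = 31.88
α (item deleted) = (6/5)·(1 − 10.54/31.88) = 0.803

α = 0.803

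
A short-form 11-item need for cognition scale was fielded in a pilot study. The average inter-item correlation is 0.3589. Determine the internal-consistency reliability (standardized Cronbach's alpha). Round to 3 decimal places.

standardized Cronbach's alpha = 0.860

Standardized α = k·r̄ / (1 + (k−1)·r̄) = 11 × 0.3589 / (1 + 10 × 0.3589)
  = 3.9479 / 4.5890 = 0.860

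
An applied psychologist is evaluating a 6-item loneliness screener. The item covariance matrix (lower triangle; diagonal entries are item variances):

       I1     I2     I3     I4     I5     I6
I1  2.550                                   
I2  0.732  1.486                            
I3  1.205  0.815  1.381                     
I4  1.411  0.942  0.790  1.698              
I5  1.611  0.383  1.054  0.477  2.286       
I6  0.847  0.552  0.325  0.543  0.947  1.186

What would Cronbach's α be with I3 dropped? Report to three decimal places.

Cronbach's α = 0.809

Remaining items: I1, I2, I4, I5, I6 (k = 5).
Σσᵢ² = 2.550 + 1.486 + 1.698 + 2.286 + 1.186 = 9.206
σ²_T = 9.206 + 2 × 8.445 = 26.096
α (item deleted) = (5/4)·(1 − 9.206/26.096) = 0.809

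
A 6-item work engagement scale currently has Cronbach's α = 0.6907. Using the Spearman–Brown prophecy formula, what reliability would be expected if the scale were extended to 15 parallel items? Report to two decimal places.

Length factor m = 15/6 = 2.5000
α' = m·α / (1 + (m−1)·α)
   = 15/6 × 0.6907 / (1 + (15/6 − 1) × 0.6907)
   = 1.7268 / 2.0360 = 0.85

predicted reliability = 0.85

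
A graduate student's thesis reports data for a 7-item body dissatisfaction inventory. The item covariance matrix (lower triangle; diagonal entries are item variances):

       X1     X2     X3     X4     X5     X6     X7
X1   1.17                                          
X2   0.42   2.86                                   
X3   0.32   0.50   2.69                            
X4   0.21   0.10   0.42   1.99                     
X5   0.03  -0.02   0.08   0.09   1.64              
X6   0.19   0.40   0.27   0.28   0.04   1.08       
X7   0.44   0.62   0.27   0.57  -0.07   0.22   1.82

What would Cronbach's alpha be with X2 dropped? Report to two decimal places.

Remaining items: X1, X3, X4, X5, X6, X7 (k = 6).
Σσ²ᵢ = 1.17 + 2.69 + 1.99 + 1.64 + 1.08 + 1.82 = 10.39
σ²_total = 10.39 + 2 × 3.36 = 17.11
α (item deleted) = (6/5)·(1 − 10.39/17.11) = 0.47

α = 0.47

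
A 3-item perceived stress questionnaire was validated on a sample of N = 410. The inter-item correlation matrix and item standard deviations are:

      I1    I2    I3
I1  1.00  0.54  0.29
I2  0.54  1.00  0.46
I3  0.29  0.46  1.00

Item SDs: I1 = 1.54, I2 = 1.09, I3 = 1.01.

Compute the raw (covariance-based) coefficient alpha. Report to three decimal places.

coefficient alpha = 0.673

Σσ²ᵢ = 1.54² + 1.09² + 1.01² = 4.5798
Covariances σ_ij = r_ij · s_i · s_j:
  σ(I1,I2) = 0.54 × 1.54 × 1.09 = 0.9064
  σ(I1,I3) = 0.29 × 1.54 × 1.01 = 0.4511
  σ(I2,I3) = 0.46 × 1.09 × 1.01 = 0.5064
σ²_T = Σσ²ᵢ + 2·Σσ_ij = 4.5798 + 2 × 1.8639 = 8.3076
α = (3/2)·(1 − 4.5798/8.3076) = 0.673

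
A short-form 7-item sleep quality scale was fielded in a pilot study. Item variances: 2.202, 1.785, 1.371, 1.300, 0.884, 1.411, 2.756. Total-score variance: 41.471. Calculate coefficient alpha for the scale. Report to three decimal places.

Σσ²ᵢ = 2.202 + 1.785 + 1.371 + 1.300 + 0.884 + 1.411 + 2.756 = 11.709
α = (k/(k−1))·(1 − Σσ²ᵢ/σ²_T) = (7/6)·(1 − 11.709/41.471) = 0.837

α = 0.837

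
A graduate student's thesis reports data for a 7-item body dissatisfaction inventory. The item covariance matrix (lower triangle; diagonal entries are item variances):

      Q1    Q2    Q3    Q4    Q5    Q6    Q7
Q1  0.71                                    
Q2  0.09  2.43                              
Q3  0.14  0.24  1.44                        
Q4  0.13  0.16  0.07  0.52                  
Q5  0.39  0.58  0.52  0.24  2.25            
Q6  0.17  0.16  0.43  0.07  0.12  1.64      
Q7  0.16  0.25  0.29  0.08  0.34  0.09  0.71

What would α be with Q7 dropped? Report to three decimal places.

Remaining items: Q1, Q2, Q3, Q4, Q5, Q6 (k = 6).
Σσ²ᵢ = 0.71 + 2.43 + 1.44 + 0.52 + 2.25 + 1.64 = 8.99
σ²_T = 8.99 + 2 × 3.51 = 16.01
α (item deleted) = (6/5)·(1 − 8.99/16.01) = 0.526

α = 0.526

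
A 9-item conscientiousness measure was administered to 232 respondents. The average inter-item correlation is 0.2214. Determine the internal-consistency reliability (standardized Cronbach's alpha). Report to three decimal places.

standardized Cronbach's alpha = 0.719

Standardized α = k·r̄ / (1 + (k−1)·r̄) = 9 × 0.2214 / (1 + 8 × 0.2214)
  = 1.9926 / 2.7712 = 0.719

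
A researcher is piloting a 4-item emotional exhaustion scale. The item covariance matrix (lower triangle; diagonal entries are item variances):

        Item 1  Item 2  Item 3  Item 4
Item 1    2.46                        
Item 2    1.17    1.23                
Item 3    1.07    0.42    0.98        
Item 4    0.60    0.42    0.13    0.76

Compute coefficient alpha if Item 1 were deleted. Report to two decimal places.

α = 0.59

Remaining items: Item 2, Item 3, Item 4 (k = 3).
Σσ²ᵢ = 1.23 + 0.98 + 0.76 = 2.97
σ²_T = 2.97 + 2 × 0.97 = 4.91
α (item deleted) = (3/2)·(1 − 2.97/4.91) = 0.59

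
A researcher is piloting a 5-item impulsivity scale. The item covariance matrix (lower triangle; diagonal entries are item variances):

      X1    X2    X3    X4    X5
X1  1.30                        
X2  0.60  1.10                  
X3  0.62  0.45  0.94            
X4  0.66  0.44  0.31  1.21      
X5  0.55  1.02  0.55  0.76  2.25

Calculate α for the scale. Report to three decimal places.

Σσᵢ² = 1.30 + 1.10 + 0.94 + 1.21 + 2.25 = 6.80
Sum of the distinct covariances = 5.96
total variance = 6.80 + 2 × 5.96 = 18.72
α = (k/(k−1))·(1 − Σσᵢ²/total variance) = (5/4)·(1 − 6.80/18.72) = 0.796

α = 0.796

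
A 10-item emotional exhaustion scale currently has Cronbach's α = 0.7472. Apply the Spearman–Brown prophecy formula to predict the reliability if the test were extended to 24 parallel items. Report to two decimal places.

predicted reliability = 0.88

Length factor m = 24/10 = 2.4000
α' = m·α / (1 + (m−1)·α)
   = 24/10 × 0.7472 / (1 + (24/10 − 1) × 0.7472)
   = 1.7933 / 2.0461 = 0.88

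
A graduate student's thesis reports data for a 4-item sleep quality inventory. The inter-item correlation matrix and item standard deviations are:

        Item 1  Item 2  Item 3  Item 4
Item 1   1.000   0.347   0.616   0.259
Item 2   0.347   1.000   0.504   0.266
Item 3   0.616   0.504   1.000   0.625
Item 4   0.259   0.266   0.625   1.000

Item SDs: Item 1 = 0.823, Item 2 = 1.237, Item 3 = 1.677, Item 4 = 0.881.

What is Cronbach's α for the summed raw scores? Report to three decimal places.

Cronbach's α = 0.743

Σσ²ᵢ = 0.823² + 1.237² + 1.677² + 0.881² = 5.7960
Covariances σ_ij = r_ij · s_i · s_j:
  σ(Item 1,Item 2) = 0.347 × 0.823 × 1.237 = 0.3533
  σ(Item 1,Item 3) = 0.616 × 0.823 × 1.677 = 0.8502
  σ(Item 1,Item 4) = 0.259 × 0.823 × 0.881 = 0.1878
  σ(Item 2,Item 3) = 0.504 × 1.237 × 1.677 = 1.0455
  σ(Item 2,Item 4) = 0.266 × 1.237 × 0.881 = 0.2899
  σ(Item 3,Item 4) = 0.625 × 1.677 × 0.881 = 0.9234
σ²_T = Σσ²ᵢ + 2·Σσ_ij = 5.7960 + 2 × 3.6501 = 13.0962
α = (4/3)·(1 − 5.7960/13.0962) = 0.743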